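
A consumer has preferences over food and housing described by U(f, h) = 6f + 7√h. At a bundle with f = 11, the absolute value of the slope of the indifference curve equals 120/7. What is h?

h = 100

MU_f = 6, MU_h = 7/(2√h).
MRS = 6 ÷ (7/(2√h)).
MRS depends only on h: (12/7)·√h = 120/7 ⇒ √h = (120/7)/(12/7) = 10 ⇒ h = 100.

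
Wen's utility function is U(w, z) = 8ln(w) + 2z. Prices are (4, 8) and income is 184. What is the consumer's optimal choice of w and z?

w* = 8, z* = 19

MU_w = 8/w, MU_z = 2.
MRS = 8/w ÷ 2.
Tangency: set MRS = p_w/p_z = 4/8 = 0.5.
MRS depends only on w: 4/w = 0.5 ⇒ w* = 4/0.5 = 8.
From the budget, 8·z = 184 − 4·8 = 152, so z* = 19.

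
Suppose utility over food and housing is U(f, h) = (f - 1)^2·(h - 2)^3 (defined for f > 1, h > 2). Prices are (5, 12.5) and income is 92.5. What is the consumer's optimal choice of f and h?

MU_f = 2·(f−1)·(h−2)^3, MU_h = 3·(f−1)^2·(h−2)^2.
MRS = (2/3)·(h−2)/(f−1).
Tangency: set MRS = p_f/p_h = 5/12.5 = 0.4.
So (2/3)·(h − 2)/(f − 1) = 0.4, i.e. (h − 2) = 0.6·(f − 1).
Rewrite the budget in excess-of-subsistence terms: 5·(f − 1) + 12.5·(h − 2) = 92.5 − 5·1 − 12.5·2 = 62.5.
Substituting, 12.5·(f − 1) = 62.5, so f − 1 = 5 and f* = 6.
Then h − 2 = 0.6·5 = 3, so h* = 5.

f* = 6, h* = 5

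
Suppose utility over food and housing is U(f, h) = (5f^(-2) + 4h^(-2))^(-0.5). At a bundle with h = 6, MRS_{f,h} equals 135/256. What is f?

For CES with ρ = -2, MRS = (5/4)·(h/f)^3.
Setting (5/4)·(6/f)^3 = 135/256 gives (6/f)^3 = 27/64, so 6/f = 0.75 and f = 8.

f = 8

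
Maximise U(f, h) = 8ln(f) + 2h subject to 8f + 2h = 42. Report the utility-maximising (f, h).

f* = 1, h* = 17

MU_f = 8/f, MU_h = 2.
MRS = 8/f ÷ 2.
Tangency: set MRS = p_f/p_h = 8/2 = 4.
MRS depends only on f: 4/f = 4 ⇒ f* = 4/4 = 1.
From the budget, 2·h = 42 − 8·1 = 34, so h* = 17.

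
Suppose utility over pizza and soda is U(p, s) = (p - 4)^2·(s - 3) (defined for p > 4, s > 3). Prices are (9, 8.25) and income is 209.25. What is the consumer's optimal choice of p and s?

p* = 15, s* = 9

MU_p = 2·(p−4)·(s−3), MU_s = (p−4)^2.
MRS = (2/1)·(s−3)/(p−4).
Tangency: set MRS = p_p/p_s = 9/8.25 = 12/11.
So (2/1)·(s − 3)/(p − 4) = 12/11, i.e. (s − 3) = (6/11)·(p − 4).
Rewrite the budget in excess-of-subsistence terms: 9·(p − 4) + 8.25·(s − 3) = 209.25 − 9·4 − 8.25·3 = 148.5.
Substituting, 13.5·(p − 4) = 148.5, so p − 4 = 11 and p* = 15.
Then s − 3 = (6/11)·11 = 6, so s* = 9.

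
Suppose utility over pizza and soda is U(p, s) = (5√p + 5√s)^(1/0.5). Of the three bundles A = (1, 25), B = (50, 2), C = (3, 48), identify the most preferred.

Bundle C

Evaluate utility at each bundle:
U(A) = 900.000.
U(B) = 1800.000.
U(C) = 1875.000.
Highest utility is C, so C ≻ B ≻ A.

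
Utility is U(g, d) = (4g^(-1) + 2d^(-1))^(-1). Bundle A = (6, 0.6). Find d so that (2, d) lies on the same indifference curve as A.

d = 1

U depends on (g, d) only through S = 4g^(-1) + 2d^(-1), so equal utility means equal S. At (6, 0.6): S = 4.
With g = 2: 4·2^(-1) = 2, so 2d^(-1) = 4 − 2 = 2, i.e. d^(-1) = 1.
Hence d = 1/1 = 1.
Check: U(2, 1) = 0.25.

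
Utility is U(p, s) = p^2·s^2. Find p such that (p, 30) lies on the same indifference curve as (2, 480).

U(2, 480) = 921600.
Set U(p, 30) = 921600 and solve.
With s = 30: 30^2 = 900, so p^2 = 921600/900 = 1024; taking the square root, p = 32.
Check: U(32, 30) = 921600.

p = 32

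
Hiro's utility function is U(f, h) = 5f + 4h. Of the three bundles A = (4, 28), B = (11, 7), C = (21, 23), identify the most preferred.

Evaluate utility at each bundle:
U(A) = 132.
U(B) = 83.
U(C) = 197.
Highest utility is C, so C ≻ A ≻ B.

Bundle C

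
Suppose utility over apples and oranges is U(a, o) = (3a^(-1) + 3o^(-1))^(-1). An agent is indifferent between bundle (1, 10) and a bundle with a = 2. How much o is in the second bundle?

U depends on (a, o) only through S = 3a^(-1) + 3o^(-1), so equal utility means equal S. At (1, 10): S = 3.3.
With a = 2: 3·2^(-1) = 1.5, so 3o^(-1) = 3.3 − 1.5 = 1.8, i.e. o^(-1) = 0.6.
Hence o = 1/0.6 = 5/3.
Check: U(2, 5/3) = 0.303.

o = 5/3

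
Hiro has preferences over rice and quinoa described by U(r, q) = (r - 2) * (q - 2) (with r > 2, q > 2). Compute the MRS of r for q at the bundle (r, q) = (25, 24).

MU_r = (q−2), MU_q = (r−2).
MRS = (q−2)/(r−2).
At (25, 24): MRS = 22/23.
The indifference curve has slope −22/23 at this bundle.

MRS = 22/23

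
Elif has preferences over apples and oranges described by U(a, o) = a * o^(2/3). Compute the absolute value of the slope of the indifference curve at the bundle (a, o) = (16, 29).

MU_a = o^(2/3) and MU_o = 2/3·a·o^(-1/3).
MRS = MU_a/MU_o = (1.5)·o/a.
At (16, 29): MRS = 87/32.
That is, one extra unit of a is worth 87/32 units of o at the margin.

MRS = 87/32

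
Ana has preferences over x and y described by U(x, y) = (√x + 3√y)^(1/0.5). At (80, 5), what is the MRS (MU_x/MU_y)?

MRS = 1/12

For CES with ρ = 0.5, MRS = (1/3)·√(y/x).
At (80, 5): MRS = 1/12.
That is, one extra unit of x is worth 1/12 units of y at the margin.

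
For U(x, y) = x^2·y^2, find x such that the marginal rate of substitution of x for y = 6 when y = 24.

MU_x = 2·x·y^2 and MU_y = 2·x^2·y.
MRS = MU_x/MU_y = y/x.
Substitute y = 24: MRS = 24/x. Setting 24/x = 6 gives x = 24/6 = 4.

x = 4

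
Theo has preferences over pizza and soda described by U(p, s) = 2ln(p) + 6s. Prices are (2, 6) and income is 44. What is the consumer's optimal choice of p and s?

MU_p = 2/p, MU_s = 6.
MRS = 2/p ÷ 6.
Tangency: set MRS = p_p/p_s = 2/6 = 1/3.
MRS depends only on p: (1/3)/p = 1/3 ⇒ p* = (1/3)/(1/3) = 1.
From the budget, 6·s = 44 − 2·1 = 42, so s* = 7.

p* = 1, s* = 7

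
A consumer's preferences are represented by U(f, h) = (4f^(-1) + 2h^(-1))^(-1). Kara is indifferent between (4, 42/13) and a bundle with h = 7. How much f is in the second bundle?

f = 3

U depends on (f, h) only through S = 4f^(-1) + 2h^(-1), so equal utility means equal S. At (4, 42/13): S = 34/21.
With h = 7: 2·7^(-1) = 2/7, so 4f^(-1) = 34/21 − 2/7 = 4/3, i.e. f^(-1) = 1/3.
Hence f = 1/(1/3) = 3.
Check: U(3, 7) = 0.6176.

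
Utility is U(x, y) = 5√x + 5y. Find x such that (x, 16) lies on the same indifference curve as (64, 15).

x = 49

U(64, 15) = 115.
Set U(x, 16) = 115 and solve.
With y = 16: 5√x = 115 − 5·16 = 35, so √x = 7 and x = 49.
Check: U(49, 16) = 115.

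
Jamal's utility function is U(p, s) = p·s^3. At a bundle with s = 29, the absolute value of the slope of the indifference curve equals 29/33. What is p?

p = 11

MU_p = s^3 and MU_s = 3·p·s^2.
MRS = MU_p/MU_s = (1/3)·s/p.
Substitute s = 29: MRS = (29/3)/p. Setting (29/3)/p = 29/33 gives p = (29/3)/(29/33) = 11.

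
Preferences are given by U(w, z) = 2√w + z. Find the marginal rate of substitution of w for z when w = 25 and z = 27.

MRS = 0.2

MU_w = 2/(2√w), MU_z = 1.
MRS = 2/(2√w) ÷ 1.
At (25, 27): MRS = 0.2.
So at (25, 27) the consumer would give up 0.2 units of z for one more unit of w.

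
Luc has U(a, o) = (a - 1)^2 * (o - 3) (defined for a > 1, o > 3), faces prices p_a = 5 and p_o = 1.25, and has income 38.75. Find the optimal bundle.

MU_a = 2·(a−1)·(o−3), MU_o = (a−1)^2.
MRS = (2/1)·(o−3)/(a−1).
Tangency: set MRS = p_a/p_o = 5/1.25 = 4.
So (2/1)·(o − 3)/(a − 1) = 4, i.e. (o − 3) = 2·(a − 1).
Rewrite the budget in excess-of-subsistence terms: 5·(a − 1) + 1.25·(o − 3) = 38.75 − 5·1 − 1.25·3 = 30.
Substituting, 7.5·(a − 1) = 30, so a − 1 = 4 and a* = 5.
Then o − 3 = 2·4 = 8, so o* = 11.

a* = 5, o* = 11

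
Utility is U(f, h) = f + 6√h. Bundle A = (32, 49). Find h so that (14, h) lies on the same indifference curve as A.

U(32, 49) = 74.
Set U(14, h) = 74 and solve.
With f = 14: 6√h = 74 − 14 = 60, so √h = 10 and h = 100.
Check: U(14, 100) = 74.

h = 100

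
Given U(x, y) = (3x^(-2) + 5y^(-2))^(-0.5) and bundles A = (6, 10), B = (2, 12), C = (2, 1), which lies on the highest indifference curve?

Evaluate utility at each bundle:
U(A) = 2.739.
U(B) = 1.129.
U(C) = 0.417.
Highest utility is A, so A ≻ B ≻ C.

Bundle A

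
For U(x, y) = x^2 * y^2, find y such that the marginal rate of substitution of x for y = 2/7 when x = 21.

y = 6

MU_x = 2·x·y^2 and MU_y = 2·x^2·y.
MRS = MU_x/MU_y = y/x.
Substitute x = 21: MRS = y/21. Setting y/21 = 2/7 gives y = (2/7)·21 = 6.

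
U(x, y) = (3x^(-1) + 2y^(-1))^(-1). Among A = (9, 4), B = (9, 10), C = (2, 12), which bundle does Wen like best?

Bundle B

Evaluate utility at each bundle:
U(A) = 1.200.
U(B) = 1.875.
U(C) = 0.600.
Highest utility is B, so B ≻ A ≻ C.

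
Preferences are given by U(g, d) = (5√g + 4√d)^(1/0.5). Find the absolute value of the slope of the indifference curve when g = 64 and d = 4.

For CES with ρ = 0.5, MRS = (5/4)·√(d/g).
At (64, 4): MRS = 5/16.
The indifference curve has slope −5/16 at this bundle.

MRS = 5/16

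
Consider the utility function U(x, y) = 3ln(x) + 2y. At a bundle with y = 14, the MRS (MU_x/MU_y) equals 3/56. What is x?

MU_x = 3/x, MU_y = 2.
MRS = 3/x ÷ 2.
MRS depends only on x: 1.5/x = 3/56 ⇒ x = 1.5/(3/56) = 28.

x = 28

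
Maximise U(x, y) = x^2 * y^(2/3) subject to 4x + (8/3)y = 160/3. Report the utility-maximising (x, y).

x* = 10, y* = 5

MU_x = 2·x·y^(2/3) and MU_y = 2/3·x^2·y^(-1/3).
MRS = MU_x/MU_y = (3)·y/x.
Tangency: set MRS = p_x/p_y = 4/(8/3) = 1.5.
So (3)·y/x = 1.5, i.e. y = 0.5·x.
Substitute into the budget 4·x + (8/3)·y = 160/3: (16/3)·x = 160/3, so x* = 10.
Then y* = 0.5·10 = 5.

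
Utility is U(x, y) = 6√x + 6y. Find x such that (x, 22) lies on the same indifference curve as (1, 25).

x = 16

U(1, 25) = 156.
Set U(x, 22) = 156 and solve.
With y = 22: 6√x = 156 − 6·22 = 24, so √x = 4 and x = 16.
Check: U(16, 22) = 156.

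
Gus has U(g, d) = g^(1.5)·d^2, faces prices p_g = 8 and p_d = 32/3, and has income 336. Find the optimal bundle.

g* = 18, d* = 18

MU_g = 1.5·√g·d^2 and MU_d = 2·g^(1.5)·d.
MRS = MU_g/MU_d = (0.75)·d/g.
Tangency: set MRS = p_g/p_d = 8/(32/3) = 0.75.
So (0.75)·d/g = 0.75, i.e. d = g.
Substitute into the budget 8·g + (32/3)·d = 336: (56/3)·g = 336, so g* = 18.
Then d* = 18.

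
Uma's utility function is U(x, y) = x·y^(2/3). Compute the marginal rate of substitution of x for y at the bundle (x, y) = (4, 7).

MU_x = y^(2/3) and MU_y = 2/3·x·y^(-1/3).
MRS = MU_x/MU_y = (1.5)·y/x.
At (4, 7): MRS = 2.625.
The indifference curve has slope −2.625 at this bundle.

MRS = 2.625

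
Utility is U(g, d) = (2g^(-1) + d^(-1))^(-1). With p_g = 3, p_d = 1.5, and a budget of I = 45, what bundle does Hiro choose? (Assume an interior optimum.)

g* = 10, d* = 10

For CES with ρ = -1, MRS = (2/1)·(d/g)^2.
Tangency: set MRS = p_g/p_d = 3/1.5 = 2.
So (d/g)^2 = 1; taking the square root, d/g = 1, i.e. d = g.
Substitute into the budget 3·g + 1.5·d = 45: 4.5·g = 45, so g* = 10 and d* = 10.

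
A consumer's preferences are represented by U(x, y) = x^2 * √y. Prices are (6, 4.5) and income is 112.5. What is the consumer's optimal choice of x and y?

MU_x = 2·x·√y and MU_y = 0.5·x^2·y^(-0.5).
MRS = MU_x/MU_y = (4)·y/x.
Tangency: set MRS = p_x/p_y = 6/4.5 = 4/3.
So (4)·y/x = 4/3, i.e. y = (1/3)·x.
Substitute into the budget 6·x + 4.5·y = 112.5: 7.5·x = 112.5, so x* = 15.
Then y* = (1/3)·15 = 5.

x* = 15, y* = 5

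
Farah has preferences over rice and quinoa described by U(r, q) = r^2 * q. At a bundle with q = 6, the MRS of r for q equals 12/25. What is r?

MU_r = 2·r·q and MU_q = r^2.
MRS = MU_r/MU_q = (2/1)·q/r.
Substitute q = 6: MRS = 12/r. Setting 12/r = 12/25 gives r = 12/(12/25) = 25.

r = 25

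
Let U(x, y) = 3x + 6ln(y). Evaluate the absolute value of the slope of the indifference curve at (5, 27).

MRS = 13.5

MU_x = 3, MU_y = 6/y.
MRS = 3 ÷ (6/y).
At (5, 27): MRS = 13.5.
The indifference curve has slope −13.5 at this bundle.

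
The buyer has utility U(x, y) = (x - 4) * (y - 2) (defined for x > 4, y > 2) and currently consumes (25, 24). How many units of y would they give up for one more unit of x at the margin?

MU_x = (y−2), MU_y = (x−4).
MRS = (y−2)/(x−4).
At (25, 24): MRS = 22/21.
That is, one extra unit of x is worth 22/21 units of y at the margin.

MRS = 22/21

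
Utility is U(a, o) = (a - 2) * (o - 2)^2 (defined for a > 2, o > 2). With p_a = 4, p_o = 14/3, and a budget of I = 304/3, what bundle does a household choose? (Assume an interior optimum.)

MU_a = (o−2)^2, MU_o = 2·(a−2)·(o−2).
MRS = (1/2)·(o−2)/(a−2).
Tangency: set MRS = p_a/p_o = 4/(14/3) = 6/7.
So (1/2)·(o − 2)/(a − 2) = 6/7, i.e. (o − 2) = (12/7)·(a − 2).
Rewrite the budget in excess-of-subsistence terms: 4·(a − 2) + (14/3)·(o − 2) = 304/3 − 4·2 − (14/3)·2 = 84.
Substituting, 12·(a − 2) = 84, so a − 2 = 7 and a* = 9.
Then o − 2 = (12/7)·7 = 12, so o* = 14.

a* = 9, o* = 14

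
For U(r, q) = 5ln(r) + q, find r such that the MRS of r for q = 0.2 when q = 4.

r = 25

MU_r = 5/r, MU_q = 1.
MRS = 5/r ÷ 1.
MRS depends only on r: 5/r = 0.2 ⇒ r = 5/0.2 = 25.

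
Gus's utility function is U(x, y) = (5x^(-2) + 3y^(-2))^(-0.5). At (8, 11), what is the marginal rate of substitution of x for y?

For CES with ρ = -2, MRS = (5/3)·(y/x)^3.
At (8, 11): MRS = 6655/1536.
So at (8, 11) the consumer would give up 6655/1536 units of y for one more unit of x.

MRS = 6655/1536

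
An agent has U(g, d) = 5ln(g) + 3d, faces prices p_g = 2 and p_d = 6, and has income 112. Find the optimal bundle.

g* = 5, d* = 17

MU_g = 5/g, MU_d = 3.
MRS = 5/g ÷ 3.
Tangency: set MRS = p_g/p_d = 2/6 = 1/3.
MRS depends only on g: (5/3)/g = 1/3 ⇒ g* = (5/3)/(1/3) = 5.
From the budget, 6·d = 112 − 2·5 = 102, so d* = 17.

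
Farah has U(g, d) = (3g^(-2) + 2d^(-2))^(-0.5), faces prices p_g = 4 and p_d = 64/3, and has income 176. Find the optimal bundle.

g* = 12, d* = 6

For CES with ρ = -2, MRS = (3/2)·(d/g)^3.
Tangency: set MRS = p_g/p_d = 4/(64/3) = 3/16.
So (d/g)^3 = 0.125; taking the cube root, d/g = 0.5, i.e. d = 0.5·g.
Substitute into the budget 4·g + (64/3)·d = 176: (44/3)·g = 176, so g* = 12 and d* = 0.5·12 = 6.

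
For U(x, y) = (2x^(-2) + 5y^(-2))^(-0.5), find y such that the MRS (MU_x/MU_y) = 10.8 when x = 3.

For CES with ρ = -2, MRS = (2/5)·(y/x)^3.
Setting (2/5)·(y/3)^3 = 10.8 gives (y/3)^3 = 27, so y/3 = 3 and y = 9.

y = 9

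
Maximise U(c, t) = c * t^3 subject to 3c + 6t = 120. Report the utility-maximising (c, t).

MU_c = t^3 and MU_t = 3·c·t^2.
MRS = MU_c/MU_t = (1/3)·t/c.
Tangency: set MRS = p_c/p_t = 3/6 = 0.5.
So (1/3)·t/c = 0.5, i.e. t = 1.5·c.
Substitute into the budget 3·c + 6·t = 120: 12·c = 120, so c* = 10.
Then t* = 1.5·10 = 15.

c* = 10, t* = 15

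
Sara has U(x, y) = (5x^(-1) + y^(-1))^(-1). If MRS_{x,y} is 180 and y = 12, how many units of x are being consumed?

x = 2

For CES with ρ = -1, MRS = (5/1)·(y/x)^2.
Setting (5/1)·(12/x)^2 = 180 gives (12/x)^2 = 36, so 12/x = 6 and x = 2.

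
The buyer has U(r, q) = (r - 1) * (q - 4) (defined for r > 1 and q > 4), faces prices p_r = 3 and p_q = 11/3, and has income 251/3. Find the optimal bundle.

MU_r = (q−4), MU_q = (r−1).
MRS = (q−4)/(r−1).
Tangency: set MRS = p_r/p_q = 3/(11/3) = 9/11.
So (q − 4)/(r − 1) = 9/11, i.e. (q − 4) = (9/11)·(r − 1).
Rewrite the budget in excess-of-subsistence terms: 3·(r − 1) + (11/3)·(q − 4) = 251/3 − 3·1 − (11/3)·4 = 66.
Substituting, 6·(r − 1) = 66, so r − 1 = 11 and r* = 12.
Then q − 4 = (9/11)·11 = 9, so q* = 13.

r* = 12, q* = 13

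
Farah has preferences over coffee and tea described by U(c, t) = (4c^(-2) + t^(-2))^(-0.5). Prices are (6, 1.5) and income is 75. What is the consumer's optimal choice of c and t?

c* = 10, t* = 10

For CES with ρ = -2, MRS = (4/1)·(t/c)^3.
Tangency: set MRS = p_c/p_t = 6/1.5 = 4.
So (t/c)^3 = 1; taking the cube root, t/c = 1, i.e. t = c.
Substitute into the budget 6·c + 1.5·t = 75: 7.5·c = 75, so c* = 10 and t* = 10.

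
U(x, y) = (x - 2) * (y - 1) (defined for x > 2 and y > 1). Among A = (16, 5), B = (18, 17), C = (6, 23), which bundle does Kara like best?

Bundle B

Evaluate utility at each bundle:
U(A) = 56.
U(B) = 256.
U(C) = 88.
Highest utility is B, so B ≻ C ≻ A.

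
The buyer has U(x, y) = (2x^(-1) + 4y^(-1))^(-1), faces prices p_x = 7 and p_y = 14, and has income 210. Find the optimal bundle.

For CES with ρ = -1, MRS = (2/4)·(y/x)^2.
Tangency: set MRS = p_x/p_y = 7/14 = 0.5.
So (y/x)^2 = 1; taking the square root, y/x = 1, i.e. y = x.
Substitute into the budget 7·x + 14·y = 210: 21·x = 210, so x* = 10 and y* = 10.

x* = 10, y* = 10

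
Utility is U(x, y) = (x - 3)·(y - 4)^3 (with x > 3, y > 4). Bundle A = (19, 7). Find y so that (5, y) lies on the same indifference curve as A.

y = 10

U(19, 7) = 432.
Set U(5, y) = 432 and solve.
With x = 5: (5 − 3) = 2, so (y − 4)^3 = 432/2 = 216.
Taking the cube root (with y > 4): y − 4 = 6, so y = 10.
Check: U(5, 10) = 432.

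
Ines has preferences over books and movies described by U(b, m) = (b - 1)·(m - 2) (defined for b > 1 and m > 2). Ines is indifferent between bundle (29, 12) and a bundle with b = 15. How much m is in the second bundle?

m = 22

U(29, 12) = 280.
Set U(15, m) = 280 and solve.
With b = 15: (15 − 1) = 14, so (m − 2) = 280/14 = 20.
So m = 2 + 20 = 22.
Check: U(15, 22) = 280.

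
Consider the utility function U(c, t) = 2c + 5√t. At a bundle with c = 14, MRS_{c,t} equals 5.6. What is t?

MU_c = 2, MU_t = 5/(2√t).
MRS = 2 ÷ (5/(2√t)).
MRS depends only on t: 0.8·√t = 5.6 ⇒ √t = 5.6/0.8 = 7 ⇒ t = 49.

t = 49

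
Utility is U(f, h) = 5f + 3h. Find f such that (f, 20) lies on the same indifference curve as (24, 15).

f = 21

U(24, 15) = 165.
Set U(f, 20) = 165 and solve.
5f + 3·20 = 165 ⇒ 5f = 105 ⇒ f = 21.
Check: U(21, 20) = 165.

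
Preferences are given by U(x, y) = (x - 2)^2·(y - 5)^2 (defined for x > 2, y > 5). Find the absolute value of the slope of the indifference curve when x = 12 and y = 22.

MRS = 1.7

MU_x = 2·(x−2)·(y−5)^2, MU_y = 2·(x−2)^2·(y−5).
MRS = (y−5)/(x−2).
At (12, 22): MRS = 1.7.
The indifference curve has slope −1.7 at this bundle.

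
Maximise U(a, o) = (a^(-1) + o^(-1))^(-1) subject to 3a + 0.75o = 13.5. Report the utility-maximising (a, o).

a* = 3, o* = 6

For CES with ρ = -1, MRS = (o/a)^2.
Tangency: set MRS = p_a/p_o = 3/0.75 = 4.
So (o/a)^2 = 4; taking the square root, o/a = 2, i.e. o = 2·a.
Substitute into the budget 3·a + 0.75·o = 13.5: 4.5·a = 13.5, so a* = 3 and o* = 2·3 = 6.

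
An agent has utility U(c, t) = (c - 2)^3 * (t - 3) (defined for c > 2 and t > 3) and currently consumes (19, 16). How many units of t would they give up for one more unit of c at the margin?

MRS = 39/17

MU_c = 3·(c−2)^2·(t−3), MU_t = (c−2)^3.
MRS = (3/1)·(t−3)/(c−2).
At (19, 16): MRS = 39/17.
The indifference curve has slope −39/17 at this bundle.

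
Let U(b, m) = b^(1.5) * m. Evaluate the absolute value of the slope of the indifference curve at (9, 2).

MU_b = 1.5·√b·m and MU_m = b^(1.5).
MRS = MU_b/MU_m = (1.5)·m/b.
At (9, 2): MRS = 1/3.
That is, one extra unit of b is worth 1/3 units of m at the margin.

MRS = 1/3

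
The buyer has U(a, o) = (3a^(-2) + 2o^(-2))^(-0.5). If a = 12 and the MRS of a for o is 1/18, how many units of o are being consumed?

For CES with ρ = -2, MRS = (3/2)·(o/a)^3.
Setting (3/2)·(o/12)^3 = 1/18 gives (o/12)^3 = 1/27, so o/12 = 1/3 and o = 4.

o = 4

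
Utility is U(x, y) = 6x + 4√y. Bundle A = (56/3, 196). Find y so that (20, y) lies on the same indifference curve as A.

U(56/3, 196) = 168.
Set U(20, y) = 168 and solve.
With x = 20: 4√y = 168 − 6·20 = 48, so √y = 12 and y = 144.
Check: U(20, 144) = 168.

y = 144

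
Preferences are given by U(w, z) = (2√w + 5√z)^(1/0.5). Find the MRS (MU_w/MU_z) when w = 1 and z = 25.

For CES with ρ = 0.5, MRS = (2/5)·√(z/w).
At (1, 25): MRS = 2.
So at (1, 25) the consumer would give up 2 units of z for one more unit of w.

MRS = 2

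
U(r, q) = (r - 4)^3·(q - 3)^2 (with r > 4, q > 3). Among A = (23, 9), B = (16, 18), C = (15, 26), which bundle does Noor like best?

Bundle C

Evaluate utility at each bundle:
U(A) = 246924.
U(B) = 388800.
U(C) = 704099.
Highest utility is C, so C ≻ B ≻ A.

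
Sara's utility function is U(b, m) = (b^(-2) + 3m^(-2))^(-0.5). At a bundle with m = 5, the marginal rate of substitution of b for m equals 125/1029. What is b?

b = 7

For CES with ρ = -2, MRS = (1/3)·(m/b)^3.
Setting (1/3)·(5/b)^3 = 125/1029 gives (5/b)^3 = 125/343, so 5/b = 5/7 and b = 7.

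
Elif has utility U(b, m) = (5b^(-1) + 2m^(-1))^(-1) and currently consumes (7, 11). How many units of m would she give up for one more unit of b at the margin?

For CES with ρ = -1, MRS = (5/2)·(m/b)^2.
At (7, 11): MRS = 605/98.
So at (7, 11) the consumer would give up 605/98 units of m for one more unit of b.

MRS = 605/98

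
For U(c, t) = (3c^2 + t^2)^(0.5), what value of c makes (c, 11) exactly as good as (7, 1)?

c = 3

U depends on (c, t) only through S = 3c^2 + t^2, so equal utility means equal S. At (7, 1): S = 148.
With t = 11: 11^2 = 121, so 3c^2 = 148 − 121 = 27, i.e. c^2 = 9.
Hence c = √9 = 3.
Check: U(3, 11) = 12.1655.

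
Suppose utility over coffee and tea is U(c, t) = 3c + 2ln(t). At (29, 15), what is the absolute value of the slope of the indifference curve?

MRS = 22.5

MU_c = 3, MU_t = 2/t.
MRS = 3 ÷ (2/t).
At (29, 15): MRS = 22.5.
The indifference curve has slope −22.5 at this bundle.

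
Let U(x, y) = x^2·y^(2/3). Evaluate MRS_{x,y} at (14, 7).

MU_x = 2·x·y^(2/3) and MU_y = 2/3·x^2·y^(-1/3).
MRS = MU_x/MU_y = (3)·y/x.
At (14, 7): MRS = 1.5.
That is, one extra unit of x is worth 1.5 units of y at the margin.

MRS = 1.5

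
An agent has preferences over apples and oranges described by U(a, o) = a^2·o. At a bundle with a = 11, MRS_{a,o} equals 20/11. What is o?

o = 10

MU_a = 2·a·o and MU_o = a^2.
MRS = MU_a/MU_o = (2/1)·o/a.
Substitute a = 11: MRS = o/5.5. Setting o/5.5 = 20/11 gives o = (20/11)·5.5 = 10.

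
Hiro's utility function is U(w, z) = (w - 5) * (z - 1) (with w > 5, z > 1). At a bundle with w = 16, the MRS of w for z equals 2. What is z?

MU_w = (z−1), MU_z = (w−5).
MRS = (z−1)/(w−5).
Substitute w = 16: MRS = (z − 1)/11. Setting this equal to 2 gives z − 1 = 2·11 = 22, so z = 23.

z = 23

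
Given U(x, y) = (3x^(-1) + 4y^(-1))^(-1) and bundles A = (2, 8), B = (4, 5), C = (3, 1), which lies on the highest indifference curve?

Evaluate utility at each bundle:
U(A) = 0.500.
U(B) = 0.645.
U(C) = 0.200.
Highest utility is B, so B ≻ A ≻ C.

Bundle B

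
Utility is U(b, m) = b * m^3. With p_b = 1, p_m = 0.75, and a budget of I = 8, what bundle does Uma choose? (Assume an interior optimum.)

MU_b = m^3 and MU_m = 3·b·m^2.
MRS = MU_b/MU_m = (1/3)·m/b.
Tangency: set MRS = p_b/p_m = 1/0.75 = 4/3.
So (1/3)·m/b = 4/3, i.e. m = 4·b.
Substitute into the budget 1·b + 0.75·m = 8: 4·b = 8, so b* = 2.
Then m* = 4·2 = 8.

b* = 2, m* = 8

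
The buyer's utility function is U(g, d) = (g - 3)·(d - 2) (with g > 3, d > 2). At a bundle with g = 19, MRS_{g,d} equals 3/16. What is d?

MU_g = (d−2), MU_d = (g−3).
MRS = (d−2)/(g−3).
Substitute g = 19: MRS = (d − 2)/16. Setting this equal to 3/16 gives d − 2 = (3/16)·16 = 3, so d = 5.

d = 5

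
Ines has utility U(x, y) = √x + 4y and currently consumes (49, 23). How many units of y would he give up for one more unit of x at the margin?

MU_x = 1/(2√x), MU_y = 4.
MRS = 1/(2√x) ÷ 4.
At (49, 23): MRS = 1/56.
That is, one extra unit of x is worth 1/56 units of y at the margin.

MRS = 1/56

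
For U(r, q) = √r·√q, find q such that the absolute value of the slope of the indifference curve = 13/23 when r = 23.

MU_r = 0.5·r^(-0.5)·√q and MU_q = 0.5·√r·q^(-0.5).
MRS = MU_r/MU_q = q/r.
Substitute r = 23: MRS = q/23. Setting q/23 = 13/23 gives q = (13/23)·23 = 13.

q = 13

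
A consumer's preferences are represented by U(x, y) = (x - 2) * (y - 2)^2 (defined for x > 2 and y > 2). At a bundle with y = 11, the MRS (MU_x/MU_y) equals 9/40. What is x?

MU_x = (y−2)^2, MU_y = 2·(x−2)·(y−2).
MRS = (1/2)·(y−2)/(x−2).
Substitute y = 11: MRS = 4.5/(x − 2). Setting this equal to 9/40 gives x − 2 = 4.5/(9/40) = 20, so x = 22.

x = 22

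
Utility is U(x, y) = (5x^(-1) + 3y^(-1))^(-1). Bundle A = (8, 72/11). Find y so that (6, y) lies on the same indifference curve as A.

y = 12

U depends on (x, y) only through S = 5x^(-1) + 3y^(-1), so equal utility means equal S. At (8, 72/11): S = 13/12.
With x = 6: 5·6^(-1) = 5/6, so 3y^(-1) = 13/12 − 5/6 = 0.25, i.e. y^(-1) = 1/12.
Hence y = 1/(1/12) = 12.
Check: U(6, 12) = 0.9231.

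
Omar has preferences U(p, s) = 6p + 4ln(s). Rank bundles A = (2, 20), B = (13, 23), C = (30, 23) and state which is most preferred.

Evaluate utility at each bundle:
U(A) = 23.983.
U(B) = 90.542.
U(C) = 192.542.
Highest utility is C, so C ≻ B ≻ A.

Bundle C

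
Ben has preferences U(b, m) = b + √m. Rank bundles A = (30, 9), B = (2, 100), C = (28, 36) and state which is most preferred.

Evaluate utility at each bundle:
U(A) = 33.000.
U(B) = 12.000.
U(C) = 34.000.
Highest utility is C, so C ≻ A ≻ B.

Bundle C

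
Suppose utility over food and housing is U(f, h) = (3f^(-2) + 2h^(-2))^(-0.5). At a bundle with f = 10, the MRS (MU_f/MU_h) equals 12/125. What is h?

h = 4

For CES with ρ = -2, MRS = (3/2)·(h/f)^3.
Setting (3/2)·(h/10)^3 = 12/125 gives (h/10)^3 = 8/125, so h/10 = 0.4 and h = 4.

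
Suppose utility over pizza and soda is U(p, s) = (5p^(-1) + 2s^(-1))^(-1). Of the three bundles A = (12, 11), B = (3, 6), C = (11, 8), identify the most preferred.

Bundle A

Evaluate utility at each bundle:
U(A) = 1.671.
U(B) = 0.500.
U(C) = 1.419.
Highest utility is A, so A ≻ C ≻ B.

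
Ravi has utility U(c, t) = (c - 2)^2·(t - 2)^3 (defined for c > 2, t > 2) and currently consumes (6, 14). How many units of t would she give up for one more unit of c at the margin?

MU_c = 2·(c−2)·(t−2)^3, MU_t = 3·(c−2)^2·(t−2)^2.
MRS = (2/3)·(t−2)/(c−2).
At (6, 14): MRS = 2.
The indifference curve has slope −2 at this bundle.

MRS = 2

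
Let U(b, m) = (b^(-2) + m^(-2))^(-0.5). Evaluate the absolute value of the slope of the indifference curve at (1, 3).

MRS = 27

For CES with ρ = -2, MRS = (m/b)^3.
At (1, 3): MRS = 27.
That is, one extra unit of b is worth 27 units of m at the margin.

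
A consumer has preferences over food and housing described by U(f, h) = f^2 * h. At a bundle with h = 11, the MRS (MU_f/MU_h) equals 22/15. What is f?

MU_f = 2·f·h and MU_h = f^2.
MRS = MU_f/MU_h = (2/1)·h/f.
Substitute h = 11: MRS = 22/f. Setting 22/f = 22/15 gives f = 22/(22/15) = 15.

f = 15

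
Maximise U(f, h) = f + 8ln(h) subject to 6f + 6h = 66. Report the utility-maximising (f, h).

f* = 3, h* = 8

MU_f = 1, MU_h = 8/h.
MRS = 1 ÷ (8/h).
Tangency: set MRS = p_f/p_h = 6/6 = 1.
MRS depends only on h: 0.125·h = 1 ⇒ h* = 1/0.125 = 8.
From the budget, 6·f = 66 − 6·8 = 18, so f* = 3.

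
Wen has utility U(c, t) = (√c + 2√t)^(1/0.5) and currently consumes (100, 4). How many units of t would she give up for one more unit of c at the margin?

For CES with ρ = 0.5, MRS = (1/2)·√(t/c).
At (100, 4): MRS = 0.1.
So at (100, 4) the consumer would give up 0.1 units of t for one more unit of c.

MRS = 0.1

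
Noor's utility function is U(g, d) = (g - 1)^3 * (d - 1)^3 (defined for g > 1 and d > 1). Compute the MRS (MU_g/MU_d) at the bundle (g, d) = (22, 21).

MU_g = 3·(g−1)^2·(d−1)^3, MU_d = 3·(g−1)^3·(d−1)^2.
MRS = (d−1)/(g−1).
At (22, 21): MRS = 20/21.
That is, one extra unit of g is worth 20/21 units of d at the margin.

MRS = 20/21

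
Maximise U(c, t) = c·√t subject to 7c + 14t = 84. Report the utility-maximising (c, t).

MU_c = √t and MU_t = 0.5·c·t^(-0.5).
MRS = MU_c/MU_t = (2)·t/c.
Tangency: set MRS = p_c/p_t = 7/14 = 0.5.
So (2)·t/c = 0.5, i.e. t = 0.25·c.
Substitute into the budget 7·c + 14·t = 84: 10.5·c = 84, so c* = 8.
Then t* = 0.25·8 = 2.

c* = 8, t* = 2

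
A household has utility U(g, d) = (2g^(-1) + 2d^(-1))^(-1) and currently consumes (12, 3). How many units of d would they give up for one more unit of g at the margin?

For CES with ρ = -1, MRS = (d/g)^2.
At (12, 3): MRS = 1/16.
That is, one extra unit of g is worth 1/16 units of d at the margin.

MRS = 1/16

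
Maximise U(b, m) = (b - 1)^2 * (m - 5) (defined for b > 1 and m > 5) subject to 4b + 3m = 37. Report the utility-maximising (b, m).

MU_b = 2·(b−1)·(m−5), MU_m = (b−1)^2.
MRS = (2/1)·(m−5)/(b−1).
Tangency: set MRS = p_b/p_m = 4/3.
So (2/1)·(m − 5)/(b − 1) = 4/3, i.e. (m − 5) = (2/3)·(b − 1).
Rewrite the budget in excess-of-subsistence terms: 4·(b − 1) + 3·(m − 5) = 37 − 4·1 − 3·5 = 18.
Substituting, 6·(b − 1) = 18, so b − 1 = 3 and b* = 4.
Then m − 5 = (2/3)·3 = 2, so m* = 7.

b* = 4, m* = 7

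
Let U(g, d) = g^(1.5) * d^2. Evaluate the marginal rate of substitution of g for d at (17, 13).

MU_g = 1.5·√g·d^2 and MU_d = 2·g^(1.5)·d.
MRS = MU_g/MU_d = (0.75)·d/g.
At (17, 13): MRS = 39/68.
So at (17, 13) the consumer would give up 39/68 units of d for one more unit of g.

MRS = 39/68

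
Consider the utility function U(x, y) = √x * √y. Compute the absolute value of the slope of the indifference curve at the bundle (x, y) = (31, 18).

MRS = 18/31

MU_x = 0.5·x^(-0.5)·√y and MU_y = 0.5·√x·y^(-0.5).
MRS = MU_x/MU_y = y/x.
At (31, 18): MRS = 18/31.
The indifference curve has slope −18/31 at this bundle.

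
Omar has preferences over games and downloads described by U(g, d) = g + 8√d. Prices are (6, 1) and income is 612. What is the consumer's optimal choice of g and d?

g* = 6, d* = 576

MU_g = 1, MU_d = 8/(2√d).
MRS = 1 ÷ (8/(2√d)).
Tangency: set MRS = p_g/p_d = 6/1 = 6.
MRS depends only on d: 0.25·√d = 6 ⇒ √d = 6/0.25 = 24 ⇒ d* = 576.
From the budget, 6·g = 612 − 1·576 = 36, so g* = 6.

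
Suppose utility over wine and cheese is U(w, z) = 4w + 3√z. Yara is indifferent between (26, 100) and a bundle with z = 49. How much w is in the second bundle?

U(26, 100) = 134.
Set U(w, 49) = 134 and solve.
With z = 49: √49 = 7, so 4w = 134 − 3·7 = 113 and w = 28.25.
Check: U(28.25, 49) = 134.

w = 28.25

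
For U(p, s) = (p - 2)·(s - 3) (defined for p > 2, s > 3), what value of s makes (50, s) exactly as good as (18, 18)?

U(18, 18) = 240.
Set U(50, s) = 240 and solve.
With p = 50: (50 − 2) = 48, so (s − 3) = 240/48 = 5.
So s = 3 + 5 = 8.
Check: U(50, 8) = 240.

s = 8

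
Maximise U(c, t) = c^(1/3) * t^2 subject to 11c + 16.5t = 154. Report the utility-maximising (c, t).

c* = 2, t* = 8

MU_c = 1/3·c^(-2/3)·t^2 and MU_t = 2·c^(1/3)·t.
MRS = MU_c/MU_t = (1/6)·t/c.
Tangency: set MRS = p_c/p_t = 11/16.5 = 2/3.
So (1/6)·t/c = 2/3, i.e. t = 4·c.
Substitute into the budget 11·c + 16.5·t = 154: 77·c = 154, so c* = 2.
Then t* = 4·2 = 8.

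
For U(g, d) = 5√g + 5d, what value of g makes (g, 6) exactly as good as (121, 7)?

U(121, 7) = 90.
Set U(g, 6) = 90 and solve.
With d = 6: 5√g = 90 − 5·6 = 60, so √g = 12 and g = 144.
Check: U(144, 6) = 90.

g = 144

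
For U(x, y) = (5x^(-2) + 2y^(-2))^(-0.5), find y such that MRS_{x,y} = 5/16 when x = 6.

For CES with ρ = -2, MRS = (5/2)·(y/x)^3.
Setting (5/2)·(y/6)^3 = 5/16 gives (y/6)^3 = 0.125, so y/6 = 0.5 and y = 3.

y = 3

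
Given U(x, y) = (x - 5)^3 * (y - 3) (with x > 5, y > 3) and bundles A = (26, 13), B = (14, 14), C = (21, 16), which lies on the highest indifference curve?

Evaluate utility at each bundle:
U(A) = 92610.
U(B) = 8019.
U(C) = 53248.
Highest utility is A, so A ≻ C ≻ B.

Bundle A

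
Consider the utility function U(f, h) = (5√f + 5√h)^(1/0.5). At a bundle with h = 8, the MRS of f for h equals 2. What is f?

For CES with ρ = 0.5, MRS = √(h/f).
Setting √(8/f) = 2 gives 8/f = 4 and f = 2.

f = 2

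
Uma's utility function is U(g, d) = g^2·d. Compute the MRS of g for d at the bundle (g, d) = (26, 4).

MU_g = 2·g·d and MU_d = g^2.
MRS = MU_g/MU_d = (2/1)·d/g.
At (26, 4): MRS = 4/13.
That is, one extra unit of g is worth 4/13 units of d at the margin.

MRS = 4/13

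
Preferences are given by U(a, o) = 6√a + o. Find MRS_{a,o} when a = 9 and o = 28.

MRS = 1

MU_a = 6/(2√a), MU_o = 1.
MRS = 6/(2√a) ÷ 1.
At (9, 28): MRS = 1.
The indifference curve has slope −1 at this bundle.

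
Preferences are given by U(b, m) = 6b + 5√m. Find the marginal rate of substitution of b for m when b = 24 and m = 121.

MU_b = 6, MU_m = 5/(2√m).
MRS = 6 ÷ (5/(2√m)).
At (24, 121): MRS = 26.4.
So at (24, 121) the consumer would give up 26.4 units of m for one more unit of b.

MRS = 26.4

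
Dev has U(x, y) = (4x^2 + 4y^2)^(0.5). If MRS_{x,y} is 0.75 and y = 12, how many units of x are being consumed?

x = 9

For CES with ρ = 2, MRS = (y/x)^(-1).
Setting (12/x)^(-1) = 0.75 gives 12/x = 4/3 and x = 9.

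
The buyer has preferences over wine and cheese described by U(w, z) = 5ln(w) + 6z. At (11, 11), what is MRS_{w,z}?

MRS = 5/66

MU_w = 5/w, MU_z = 6.
MRS = 5/w ÷ 6.
At (11, 11): MRS = 5/66.
The indifference curve has slope −5/66 at this bundle.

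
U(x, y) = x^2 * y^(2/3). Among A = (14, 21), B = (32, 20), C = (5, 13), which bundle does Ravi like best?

Bundle B

Evaluate utility at each bundle:
U(A) = 1491.886.
U(B) = 7544.897.
U(C) = 138.219.
Highest utility is B, so B ≻ A ≻ C.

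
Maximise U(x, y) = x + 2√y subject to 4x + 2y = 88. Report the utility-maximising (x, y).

MU_x = 1, MU_y = 2/(2√y).
MRS = 1 ÷ (2/(2√y)).
Tangency: set MRS = p_x/p_y = 4/2 = 2.
MRS depends only on y: √y = 2 ⇒ √y = 2 ⇒ y* = 4.
From the budget, 4·x = 88 − 2·4 = 80, so x* = 20.

x* = 20, y* = 4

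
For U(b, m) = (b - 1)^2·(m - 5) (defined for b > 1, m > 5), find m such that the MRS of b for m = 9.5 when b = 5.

m = 24

MU_b = 2·(b−1)·(m−5), MU_m = (b−1)^2.
MRS = (2/1)·(m−5)/(b−1).
Substitute b = 5: MRS = (m − 5)/2. Setting this equal to 9.5 gives m − 5 = 9.5·2 = 19, so m = 24.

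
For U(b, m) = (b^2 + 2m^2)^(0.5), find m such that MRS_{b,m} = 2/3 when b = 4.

For CES with ρ = 2, MRS = (1/2)·(m/b)^(-1).
Setting (1/2)·(m/4)^(-1) = 2/3 gives (m/4)^(-1) = 4/3, so m/4 = 0.75 and m = 3.

m = 3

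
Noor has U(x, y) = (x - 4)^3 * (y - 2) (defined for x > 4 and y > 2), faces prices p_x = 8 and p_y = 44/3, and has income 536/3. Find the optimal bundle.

x* = 15, y* = 4

MU_x = 3·(x−4)^2·(y−2), MU_y = (x−4)^3.
MRS = (3/1)·(y−2)/(x−4).
Tangency: set MRS = p_x/p_y = 8/(44/3) = 6/11.
So (3/1)·(y − 2)/(x − 4) = 6/11, i.e. (y − 2) = (2/11)·(x − 4).
Rewrite the budget in excess-of-subsistence terms: 8·(x − 4) + (44/3)·(y − 2) = 536/3 − 8·4 − (44/3)·2 = 352/3.
Substituting, (32/3)·(x − 4) = 352/3, so x − 4 = 11 and x* = 15.
Then y − 2 = (2/11)·11 = 2, so y* = 4.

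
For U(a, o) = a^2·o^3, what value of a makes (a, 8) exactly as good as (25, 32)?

a = 200

U(25, 32) = 20480000.
Set U(a, 8) = 20480000 and solve.
With o = 8: 8^3 = 512, so a^2 = 20480000/512 = 40000; taking the square root, a = 200.
Check: U(200, 8) = 20480000.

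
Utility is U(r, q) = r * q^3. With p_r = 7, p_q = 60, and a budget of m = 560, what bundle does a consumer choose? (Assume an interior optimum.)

r* = 20, q* = 7

MU_r = q^3 and MU_q = 3·r·q^2.
MRS = MU_r/MU_q = (1/3)·q/r.
Tangency: set MRS = p_r/p_q = 7/60.
So (1/3)·q/r = 7/60, i.e. q = 0.35·r.
Substitute into the budget 7·r + 60·q = 560: 28·r = 560, so r* = 20.
Then q* = 0.35·20 = 7.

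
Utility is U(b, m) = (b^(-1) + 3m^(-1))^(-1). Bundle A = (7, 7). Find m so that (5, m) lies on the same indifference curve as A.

U depends on (b, m) only through S = b^(-1) + 3m^(-1), so equal utility means equal S. At (7, 7): S = 4/7.
With b = 5: 5^(-1) = 0.2, so 3m^(-1) = 4/7 − 0.2 = 13/35, i.e. m^(-1) = 13/105.
Hence m = 1/(13/105) = 105/13.
Check: U(5, 105/13) = 1.75.

m = 105/13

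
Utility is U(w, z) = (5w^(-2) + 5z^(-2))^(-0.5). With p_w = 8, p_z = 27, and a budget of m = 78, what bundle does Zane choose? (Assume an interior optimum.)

w* = 3, z* = 2

For CES with ρ = -2, MRS = (z/w)^3.
Tangency: set MRS = p_w/p_z = 8/27.
So (z/w)^3 = 8/27; taking the cube root, z/w = 2/3, i.e. z = (2/3)·w.
Substitute into the budget 8·w + 27·z = 78: 26·w = 78, so w* = 3 and z* = (2/3)·3 = 2.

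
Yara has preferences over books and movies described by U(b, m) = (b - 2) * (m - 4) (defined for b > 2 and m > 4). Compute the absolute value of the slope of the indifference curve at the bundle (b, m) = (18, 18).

MRS = 0.875

MU_b = (m−4), MU_m = (b−2).
MRS = (m−4)/(b−2).
At (18, 18): MRS = 0.875.
So at (18, 18) the consumer would give up 0.875 units of m for one more unit of b.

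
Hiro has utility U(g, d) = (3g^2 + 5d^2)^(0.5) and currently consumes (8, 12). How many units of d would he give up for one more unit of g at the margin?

MRS = 0.4

For CES with ρ = 2, MRS = (3/5)·(d/g)^(-1).
At (8, 12): MRS = 0.4.
The indifference curve has slope −0.4 at this bundle.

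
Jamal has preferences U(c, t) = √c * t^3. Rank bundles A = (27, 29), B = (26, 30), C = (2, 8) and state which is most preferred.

Bundle B

Evaluate utility at each bundle:
U(A) = 126728.961.
U(B) = 137673.527.
U(C) = 724.077.
Highest utility is B, so B ≻ A ≻ C.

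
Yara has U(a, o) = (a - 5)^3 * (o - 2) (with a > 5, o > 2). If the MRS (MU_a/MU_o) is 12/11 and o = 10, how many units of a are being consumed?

a = 27

MU_a = 3·(a−5)^2·(o−2), MU_o = (a−5)^3.
MRS = (3/1)·(o−2)/(a−5).
Substitute o = 10: MRS = 24/(a − 5). Setting this equal to 12/11 gives a − 5 = 24/(12/11) = 22, so a = 27.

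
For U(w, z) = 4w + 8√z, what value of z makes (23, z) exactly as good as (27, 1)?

U(27, 1) = 116.
Set U(23, z) = 116 and solve.
With w = 23: 8√z = 116 − 4·23 = 24, so √z = 3 and z = 9.
Check: U(23, 9) = 116.

z = 9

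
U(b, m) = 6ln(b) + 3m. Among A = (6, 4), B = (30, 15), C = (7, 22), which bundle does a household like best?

Bundle C

Evaluate utility at each bundle:
U(A) = 22.751.
U(B) = 65.407.
U(C) = 77.675.
Highest utility is C, so C ≻ B ≻ A.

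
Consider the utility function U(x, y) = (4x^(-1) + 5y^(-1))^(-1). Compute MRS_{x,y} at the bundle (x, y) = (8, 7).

For CES with ρ = -1, MRS = (4/5)·(y/x)^2.
At (8, 7): MRS = 49/80.
The indifference curve has slope −49/80 at this bundle.

MRS = 49/80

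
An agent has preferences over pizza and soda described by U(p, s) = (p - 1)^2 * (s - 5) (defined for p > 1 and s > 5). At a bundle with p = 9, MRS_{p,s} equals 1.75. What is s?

MU_p = 2·(p−1)·(s−5), MU_s = (p−1)^2.
MRS = (2/1)·(s−5)/(p−1).
Substitute p = 9: MRS = (s − 5)/4. Setting this equal to 1.75 gives s − 5 = 1.75·4 = 7, so s = 12.

s = 12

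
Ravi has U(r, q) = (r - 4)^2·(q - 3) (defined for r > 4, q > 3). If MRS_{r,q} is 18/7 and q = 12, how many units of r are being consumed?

r = 11

MU_r = 2·(r−4)·(q−3), MU_q = (r−4)^2.
MRS = (2/1)·(q−3)/(r−4).
Substitute q = 12: MRS = 18/(r − 4). Setting this equal to 18/7 gives r − 4 = 18/(18/7) = 7, so r = 11.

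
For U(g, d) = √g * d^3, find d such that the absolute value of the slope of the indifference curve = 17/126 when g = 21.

d = 17

MU_g = 0.5·g^(-0.5)·d^3 and MU_d = 3·√g·d^2.
MRS = MU_g/MU_d = (1/6)·d/g.
Substitute g = 21: MRS = d/126. Setting d/126 = 17/126 gives d = (17/126)·126 = 17.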